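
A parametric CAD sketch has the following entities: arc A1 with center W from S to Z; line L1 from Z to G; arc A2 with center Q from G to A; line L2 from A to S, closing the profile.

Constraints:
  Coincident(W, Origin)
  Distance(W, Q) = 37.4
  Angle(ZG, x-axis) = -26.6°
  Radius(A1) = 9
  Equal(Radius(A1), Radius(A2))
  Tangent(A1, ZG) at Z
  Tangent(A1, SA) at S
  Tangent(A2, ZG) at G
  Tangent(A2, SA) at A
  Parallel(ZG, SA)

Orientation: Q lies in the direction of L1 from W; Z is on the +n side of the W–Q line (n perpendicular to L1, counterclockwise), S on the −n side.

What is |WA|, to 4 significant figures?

38.47

The slot axis is L1's direction at -26.6°, so u = (cos -26.6°, sin -26.6°) = (0.8942, -0.4478) and n = (−sin -26.6°, cos -26.6°) = (0.4478, 0.8942). W is at the origin and Q lies 37.4 along u from W, so Q = 37.4·u = (33.44, -16.75). Tangency of A1 to both parallel lines with radius 9.0 puts Z and S at W ± 9.0·n: Z = (4.030, 8.047), S = (-4.030, -8.047). Equal radii place G and A the same way about Q: G = Q + 9.0·n = (37.47, -8.699), A = Q − 9.0·n = (29.41, -24.79). Then |WA| = |A − W| = 38.47.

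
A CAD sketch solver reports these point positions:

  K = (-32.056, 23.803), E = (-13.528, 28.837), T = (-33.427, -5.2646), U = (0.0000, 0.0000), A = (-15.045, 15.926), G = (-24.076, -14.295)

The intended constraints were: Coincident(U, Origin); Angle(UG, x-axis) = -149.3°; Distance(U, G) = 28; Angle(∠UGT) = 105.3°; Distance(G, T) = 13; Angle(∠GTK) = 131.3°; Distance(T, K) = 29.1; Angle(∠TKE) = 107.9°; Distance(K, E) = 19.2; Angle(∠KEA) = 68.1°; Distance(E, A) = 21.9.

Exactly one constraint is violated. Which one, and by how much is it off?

Distance(E, A) = 21.9 — off by 8.90.

U = (0.00, 0.00) ✓; UG at -149.3° ✓; |UG| = 28.00 ✓; ∠UGT = 105.3° ✓; |GT| = 13.00 ✓; ∠GTK = 131.3° ✓; |TK| = 29.10 ✓; ∠TKE = 107.9° ✓; |KE| = 19.20 ✓; ∠KEA = 68.10° ✓; |EA| = 13.00 ✗.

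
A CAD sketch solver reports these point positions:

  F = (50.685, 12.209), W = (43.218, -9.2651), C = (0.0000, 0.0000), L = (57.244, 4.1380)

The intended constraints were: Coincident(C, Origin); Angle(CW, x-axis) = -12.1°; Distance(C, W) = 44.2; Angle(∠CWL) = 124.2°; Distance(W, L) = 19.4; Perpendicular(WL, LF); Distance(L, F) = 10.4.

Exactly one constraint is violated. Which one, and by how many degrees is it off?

Perpendicular(WL, LF) — off by 4.60°.

C = (0.00, 0.00) ✓; CW at -12.10° ✓; |CW| = 44.20 ✓; ∠CWL = 124.2° ✓; |WL| = 19.40 ✓; ∠(WL, LF) = 85.40° ✗; |LF| = 10.40 ✓.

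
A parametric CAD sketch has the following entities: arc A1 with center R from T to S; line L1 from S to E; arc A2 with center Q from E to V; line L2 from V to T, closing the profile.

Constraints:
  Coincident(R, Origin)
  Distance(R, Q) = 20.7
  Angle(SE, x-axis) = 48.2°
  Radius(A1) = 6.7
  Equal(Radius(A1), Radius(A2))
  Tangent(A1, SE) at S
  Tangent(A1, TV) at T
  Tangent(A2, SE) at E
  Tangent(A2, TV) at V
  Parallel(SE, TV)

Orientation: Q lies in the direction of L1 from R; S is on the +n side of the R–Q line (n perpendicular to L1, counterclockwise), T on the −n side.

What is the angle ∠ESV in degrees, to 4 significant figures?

32.92°

The slot axis is L1's direction at 48.2°, so u = (cos 48.2°, sin 48.2°) = (0.6665, 0.7455) and n = (−sin 48.2°, cos 48.2°) = (-0.7455, 0.6665). R is at the origin and Q lies 20.7 along u from R, so Q = 20.7·u = (13.80, 15.43). Tangency of A1 to both parallel lines with radius 6.7 puts S and T at R ± 6.7·n: S = (-4.995, 4.466), T = (4.995, -4.466). Equal radii place E and V the same way about Q: E = Q + 6.7·n = (8.803, 19.90), V = Q − 6.7·n = (18.79, 10.97). Then cos ∠ESV = SE·SV / (|SE||SV|), giving 32.92°.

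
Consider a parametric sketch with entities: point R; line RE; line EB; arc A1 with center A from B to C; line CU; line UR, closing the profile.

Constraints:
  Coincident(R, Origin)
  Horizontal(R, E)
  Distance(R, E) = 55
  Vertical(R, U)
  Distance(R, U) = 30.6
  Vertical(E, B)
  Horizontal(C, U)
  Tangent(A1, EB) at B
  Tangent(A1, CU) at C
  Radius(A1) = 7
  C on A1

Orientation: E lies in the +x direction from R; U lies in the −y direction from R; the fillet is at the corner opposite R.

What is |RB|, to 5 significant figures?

59.849

The virtual corner opposite R is at (55.000, -30.600). Since A1 is tangent to EB there, AB ⟂ EB and since A1 is tangent to CU there, AC ⟂ CU, with radius 7.0, so the center A sits 7.0 in from both sides at A = (48.000, -23.600). That places the tangent points at B = (55.000, -23.600) on EB and C = (48.000, -30.600) on CU. Then |RB| = |B − R| = 59.849.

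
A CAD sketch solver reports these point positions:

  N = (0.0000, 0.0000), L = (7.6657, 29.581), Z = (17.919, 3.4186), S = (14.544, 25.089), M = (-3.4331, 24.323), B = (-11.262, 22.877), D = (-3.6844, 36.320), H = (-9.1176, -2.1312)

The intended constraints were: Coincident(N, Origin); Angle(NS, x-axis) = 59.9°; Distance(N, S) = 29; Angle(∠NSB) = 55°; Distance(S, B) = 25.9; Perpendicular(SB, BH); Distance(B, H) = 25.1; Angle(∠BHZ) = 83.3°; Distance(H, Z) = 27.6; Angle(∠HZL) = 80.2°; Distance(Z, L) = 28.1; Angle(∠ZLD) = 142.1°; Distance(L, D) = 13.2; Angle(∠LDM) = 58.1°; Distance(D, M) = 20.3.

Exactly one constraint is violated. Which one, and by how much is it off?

Distance(D, M) = 20.3 — off by 8.30.

N = (0.00, 0.00) ✓; NS at 59.90° ✓; |NS| = 29.00 ✓; ∠NSB = 55.00° ✓; |SB| = 25.90 ✓; ∠(SB, BH) = 90.00° ✓; |BH| = 25.10 ✓; ∠BHZ = 83.30° ✓; |HZ| = 27.60 ✓; ∠HZL = 80.20° ✓; |ZL| = 28.10 ✓; ∠ZLD = 142.1° ✓; |LD| = 13.20 ✓; ∠LDM = 58.10° ✓; |DM| = 12.00 ✗.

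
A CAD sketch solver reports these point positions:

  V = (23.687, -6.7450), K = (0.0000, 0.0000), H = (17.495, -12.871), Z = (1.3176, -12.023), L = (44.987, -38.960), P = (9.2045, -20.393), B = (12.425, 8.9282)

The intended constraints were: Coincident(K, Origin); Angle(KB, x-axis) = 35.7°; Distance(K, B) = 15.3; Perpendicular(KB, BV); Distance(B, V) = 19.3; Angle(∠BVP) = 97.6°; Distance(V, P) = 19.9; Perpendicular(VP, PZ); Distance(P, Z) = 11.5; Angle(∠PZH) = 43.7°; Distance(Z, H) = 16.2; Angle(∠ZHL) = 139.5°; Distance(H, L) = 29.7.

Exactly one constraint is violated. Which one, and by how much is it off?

Distance(H, L) = 29.7 — off by 8.20.

K = (0.00, 0.00) ✓; KB at 35.70° ✓; |KB| = 15.30 ✓; ∠(KB, BV) = 90.00° ✓; |BV| = 19.30 ✓; ∠BVP = 97.60° ✓; |VP| = 19.90 ✓; ∠(VP, PZ) = 90.00° ✓; |PZ| = 11.50 ✓; ∠PZH = 43.70° ✓; |ZH| = 16.20 ✓; ∠ZHL = 139.5° ✓; |HL| = 37.90 ✗.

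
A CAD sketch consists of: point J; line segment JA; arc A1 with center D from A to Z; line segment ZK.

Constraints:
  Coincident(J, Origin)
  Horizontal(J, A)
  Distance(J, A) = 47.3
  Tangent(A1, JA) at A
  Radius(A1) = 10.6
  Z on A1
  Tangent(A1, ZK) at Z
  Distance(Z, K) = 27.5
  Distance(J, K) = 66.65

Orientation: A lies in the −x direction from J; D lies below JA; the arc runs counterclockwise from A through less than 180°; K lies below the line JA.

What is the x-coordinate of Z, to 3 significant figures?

-57.8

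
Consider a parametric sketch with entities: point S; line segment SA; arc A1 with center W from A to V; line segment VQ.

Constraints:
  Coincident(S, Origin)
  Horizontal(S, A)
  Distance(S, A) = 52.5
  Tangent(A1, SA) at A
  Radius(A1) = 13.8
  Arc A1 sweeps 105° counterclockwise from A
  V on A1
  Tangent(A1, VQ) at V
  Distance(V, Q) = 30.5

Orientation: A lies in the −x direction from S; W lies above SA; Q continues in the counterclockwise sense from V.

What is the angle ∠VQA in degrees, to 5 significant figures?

21.621°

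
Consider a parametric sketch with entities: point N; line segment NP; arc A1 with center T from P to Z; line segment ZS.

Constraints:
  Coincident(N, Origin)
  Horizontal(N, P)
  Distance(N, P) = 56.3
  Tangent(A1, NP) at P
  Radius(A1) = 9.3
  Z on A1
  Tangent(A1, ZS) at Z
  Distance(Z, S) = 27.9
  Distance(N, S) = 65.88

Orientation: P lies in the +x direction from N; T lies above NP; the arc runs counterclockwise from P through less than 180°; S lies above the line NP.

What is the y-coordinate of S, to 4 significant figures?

38.57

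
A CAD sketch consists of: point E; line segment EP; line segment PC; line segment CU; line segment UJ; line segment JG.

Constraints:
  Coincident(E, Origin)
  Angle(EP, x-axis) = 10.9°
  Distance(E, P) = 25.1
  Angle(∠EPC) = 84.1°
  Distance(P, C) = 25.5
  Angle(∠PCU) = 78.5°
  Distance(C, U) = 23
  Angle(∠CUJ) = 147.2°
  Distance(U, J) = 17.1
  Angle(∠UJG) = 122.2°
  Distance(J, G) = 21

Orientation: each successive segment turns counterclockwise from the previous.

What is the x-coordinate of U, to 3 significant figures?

-2.97

E is at the origin; EP runs at 10.9° with length 25.1, so P = (24.6, 4.75). ∠EPC = 84.1° gives PC at 107° from the x-axis; with |PC| = 25.5, C = (17.3, 29.2). ∠PCU = 78.5° gives CU at -152° from the x-axis; with |CU| = 23.0, U = (-2.97, 18.3). So U.x = -2.97.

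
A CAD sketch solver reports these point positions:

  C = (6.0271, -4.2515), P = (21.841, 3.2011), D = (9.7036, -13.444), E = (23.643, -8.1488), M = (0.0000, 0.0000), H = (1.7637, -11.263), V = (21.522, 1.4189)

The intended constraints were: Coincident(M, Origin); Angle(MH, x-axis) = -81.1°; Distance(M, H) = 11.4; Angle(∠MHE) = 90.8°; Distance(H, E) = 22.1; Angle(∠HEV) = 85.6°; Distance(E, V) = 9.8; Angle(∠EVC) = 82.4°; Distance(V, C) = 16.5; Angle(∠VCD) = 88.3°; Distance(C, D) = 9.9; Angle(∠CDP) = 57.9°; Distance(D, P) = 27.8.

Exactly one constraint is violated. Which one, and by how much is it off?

Distance(D, P) = 27.8 — off by 7.20.

M = (0.00, 0.00) ✓; MH at -81.10° ✓; |MH| = 11.40 ✓; ∠MHE = 90.80° ✓; |HE| = 22.10 ✓; ∠HEV = 85.60° ✓; |EV| = 9.800 ✓; ∠EVC = 82.40° ✓; |VC| = 16.50 ✓; ∠VCD = 88.30° ✓; |CD| = 9.900 ✓; ∠CDP = 57.90° ✓; |DP| = 20.60 ✗.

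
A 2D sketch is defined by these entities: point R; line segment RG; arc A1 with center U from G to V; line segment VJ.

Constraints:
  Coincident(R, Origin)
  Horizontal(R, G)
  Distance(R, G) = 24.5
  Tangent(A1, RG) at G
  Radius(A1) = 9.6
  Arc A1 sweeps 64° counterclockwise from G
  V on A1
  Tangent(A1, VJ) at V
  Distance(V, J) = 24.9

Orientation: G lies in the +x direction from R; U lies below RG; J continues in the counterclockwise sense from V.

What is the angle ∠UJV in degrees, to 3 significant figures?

21.1°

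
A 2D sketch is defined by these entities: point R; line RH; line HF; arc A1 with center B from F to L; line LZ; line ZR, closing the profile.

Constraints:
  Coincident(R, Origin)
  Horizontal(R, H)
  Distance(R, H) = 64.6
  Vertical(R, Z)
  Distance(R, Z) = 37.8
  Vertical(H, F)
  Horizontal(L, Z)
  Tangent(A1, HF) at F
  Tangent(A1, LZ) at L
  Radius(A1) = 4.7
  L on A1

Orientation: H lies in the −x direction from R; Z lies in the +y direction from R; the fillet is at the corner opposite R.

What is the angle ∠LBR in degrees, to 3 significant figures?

119°

The virtual corner opposite R is at (-64.6, 37.8). A1 meets HF tangentially, so BF is at right angles to HF and A1 meets LZ tangentially, so BL is at right angles to LZ, with radius 4.7, so the center B sits 4.7 in from both sides at B = (-59.9, 33.1). That places the tangent points at F = (-64.6, 33.1) on HF and L = (-59.9, 37.8) on LZ. Then cos ∠LBR = BL·BR / (|BL||BR|), giving 119°.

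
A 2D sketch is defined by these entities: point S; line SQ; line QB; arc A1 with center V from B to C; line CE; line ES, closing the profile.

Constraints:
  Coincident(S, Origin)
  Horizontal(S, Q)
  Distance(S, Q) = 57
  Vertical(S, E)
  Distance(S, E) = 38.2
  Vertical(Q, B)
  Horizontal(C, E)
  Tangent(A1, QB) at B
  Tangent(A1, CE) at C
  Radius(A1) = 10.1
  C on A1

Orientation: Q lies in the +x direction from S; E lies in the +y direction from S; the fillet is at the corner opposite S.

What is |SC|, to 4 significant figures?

60.49

S is at the origin; S and Q share the same y with |SQ| = 57.0 and Q on the +x side, so Q = (57.00, 0.000). S and E share the same x with |SE| = 38.2 and E on the +y side, so E = (0.000, 38.20). The virtual corner opposite S is at (57.00, 38.20). A1 meets QB tangentially, so VB is at right angles to QB and since A1 is tangent to CE there, VC ⟂ CE, with radius 10.1, so the center V sits 10.1 in from both sides at V = (46.90, 28.10). That places the tangent points at B = (57.00, 28.10) on QB and C = (46.90, 38.20) on CE. Then |SC| = |C − S| = 60.49.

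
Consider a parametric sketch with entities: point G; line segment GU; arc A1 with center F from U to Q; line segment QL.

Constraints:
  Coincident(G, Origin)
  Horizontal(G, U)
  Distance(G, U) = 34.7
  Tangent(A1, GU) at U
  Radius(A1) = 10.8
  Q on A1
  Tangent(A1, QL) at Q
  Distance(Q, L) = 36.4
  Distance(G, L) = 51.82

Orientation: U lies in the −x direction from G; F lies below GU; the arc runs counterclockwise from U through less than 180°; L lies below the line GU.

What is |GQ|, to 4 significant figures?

46.73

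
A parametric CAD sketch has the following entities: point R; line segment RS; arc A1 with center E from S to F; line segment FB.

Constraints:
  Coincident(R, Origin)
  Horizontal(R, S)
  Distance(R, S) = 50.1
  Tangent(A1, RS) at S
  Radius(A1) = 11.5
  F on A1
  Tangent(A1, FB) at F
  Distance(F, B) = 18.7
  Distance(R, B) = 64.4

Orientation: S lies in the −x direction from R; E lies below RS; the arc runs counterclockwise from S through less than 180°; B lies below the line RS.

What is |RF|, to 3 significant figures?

62.9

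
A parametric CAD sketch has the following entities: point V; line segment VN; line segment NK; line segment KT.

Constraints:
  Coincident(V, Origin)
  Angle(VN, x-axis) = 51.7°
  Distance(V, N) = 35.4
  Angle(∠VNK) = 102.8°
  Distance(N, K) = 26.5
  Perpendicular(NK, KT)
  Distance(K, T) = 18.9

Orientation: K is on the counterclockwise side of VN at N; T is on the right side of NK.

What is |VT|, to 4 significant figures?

63.51

∠VNK = 102.8°, so NK runs at 51.7° + (180° − 102.8°) = 128.9° from the x-axis; with |NK| = 26.5, K = N + 26.5·(cos 128.9°, sin 128.9°) = (5.299, 48.40). The perpendicularity gives KT at right angles to NK; with |KT| = 18.9 on the right of NK, T = K + 18.9·(0.7782, 0.6280) = (20.01, 60.27). Then |VT| = |T − V| = 63.51.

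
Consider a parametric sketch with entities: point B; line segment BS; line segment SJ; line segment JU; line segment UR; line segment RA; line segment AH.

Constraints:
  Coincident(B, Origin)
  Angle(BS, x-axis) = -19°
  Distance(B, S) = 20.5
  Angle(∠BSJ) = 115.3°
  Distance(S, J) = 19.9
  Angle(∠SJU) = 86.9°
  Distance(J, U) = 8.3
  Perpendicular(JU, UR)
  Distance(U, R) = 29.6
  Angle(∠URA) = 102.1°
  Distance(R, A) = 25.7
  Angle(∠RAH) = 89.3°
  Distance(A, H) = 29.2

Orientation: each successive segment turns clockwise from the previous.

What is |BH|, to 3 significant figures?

47.7

∠URA = 102.1° gives RA at 15.3° from the x-axis; with |RA| = 25.7, A = (36.4, 9.42). ∠RAH = 89.3° gives AH at -75.4° from the x-axis; with |AH| = 29.2, H = (43.8, -18.8). Then |BH| = |H − B| = 47.7.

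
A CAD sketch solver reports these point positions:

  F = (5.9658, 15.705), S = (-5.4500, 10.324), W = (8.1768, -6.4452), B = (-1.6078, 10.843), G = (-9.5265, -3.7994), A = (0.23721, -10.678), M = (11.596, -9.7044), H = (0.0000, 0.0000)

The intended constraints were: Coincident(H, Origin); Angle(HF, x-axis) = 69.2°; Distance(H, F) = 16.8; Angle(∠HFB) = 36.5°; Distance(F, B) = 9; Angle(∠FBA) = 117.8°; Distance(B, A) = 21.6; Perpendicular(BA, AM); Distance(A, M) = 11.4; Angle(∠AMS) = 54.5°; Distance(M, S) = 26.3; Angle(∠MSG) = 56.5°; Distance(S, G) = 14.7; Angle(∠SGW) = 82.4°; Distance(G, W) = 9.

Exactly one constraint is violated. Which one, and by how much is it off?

Distance(G, W) = 9 — off by 8.90.

H = (0.00, 0.00) ✓; HF at 69.20° ✓; |HF| = 16.80 ✓; ∠HFB = 36.50° ✓; |FB| = 9.000 ✓; ∠FBA = 117.8° ✓; |BA| = 21.60 ✓; ∠(BA, AM) = 90.00° ✓; |AM| = 11.40 ✓; ∠AMS = 54.50° ✓; |MS| = 26.30 ✓; ∠MSG = 56.50° ✓; |SG| = 14.70 ✓; ∠SGW = 82.40° ✓; |GW| = 17.90 ✗.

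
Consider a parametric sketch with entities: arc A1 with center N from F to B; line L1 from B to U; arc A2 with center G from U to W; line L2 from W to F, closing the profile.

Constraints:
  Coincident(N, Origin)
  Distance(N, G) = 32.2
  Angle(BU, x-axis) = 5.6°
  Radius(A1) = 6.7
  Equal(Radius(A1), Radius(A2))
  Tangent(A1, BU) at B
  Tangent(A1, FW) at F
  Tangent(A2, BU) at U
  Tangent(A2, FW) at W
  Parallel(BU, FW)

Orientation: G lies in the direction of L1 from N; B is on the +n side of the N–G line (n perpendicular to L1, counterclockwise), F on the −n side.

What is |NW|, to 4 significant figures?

32.89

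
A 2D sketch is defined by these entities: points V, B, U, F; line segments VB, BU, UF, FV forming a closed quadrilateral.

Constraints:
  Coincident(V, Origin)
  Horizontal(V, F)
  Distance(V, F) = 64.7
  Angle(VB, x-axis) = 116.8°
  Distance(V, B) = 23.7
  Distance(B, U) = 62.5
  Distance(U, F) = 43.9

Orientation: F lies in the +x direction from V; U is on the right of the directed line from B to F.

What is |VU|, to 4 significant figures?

39.84

Checks: |BU| = 62.50 ✓; |UF| = 43.90 ✓.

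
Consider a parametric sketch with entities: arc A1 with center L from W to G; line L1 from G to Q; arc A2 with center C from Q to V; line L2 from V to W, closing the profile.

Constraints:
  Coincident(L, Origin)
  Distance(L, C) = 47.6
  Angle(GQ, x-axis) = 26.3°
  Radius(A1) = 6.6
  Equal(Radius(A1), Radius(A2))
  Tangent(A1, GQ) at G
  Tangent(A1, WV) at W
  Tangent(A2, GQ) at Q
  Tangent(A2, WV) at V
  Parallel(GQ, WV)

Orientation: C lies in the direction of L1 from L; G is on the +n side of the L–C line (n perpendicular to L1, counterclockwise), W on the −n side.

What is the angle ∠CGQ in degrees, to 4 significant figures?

7.894°

Tangency of A1 to both parallel lines with radius 6.6 puts G and W at L ± 6.6·n: G = (-2.924, 5.917), W = (2.924, -5.917). Equal radii place Q and V the same way about C: Q = C + 6.6·n = (39.75, 27.01), V = C − 6.6·n = (45.60, 15.17). Then cos ∠CGQ = GC·GQ / (|GC||GQ|), giving 7.894°.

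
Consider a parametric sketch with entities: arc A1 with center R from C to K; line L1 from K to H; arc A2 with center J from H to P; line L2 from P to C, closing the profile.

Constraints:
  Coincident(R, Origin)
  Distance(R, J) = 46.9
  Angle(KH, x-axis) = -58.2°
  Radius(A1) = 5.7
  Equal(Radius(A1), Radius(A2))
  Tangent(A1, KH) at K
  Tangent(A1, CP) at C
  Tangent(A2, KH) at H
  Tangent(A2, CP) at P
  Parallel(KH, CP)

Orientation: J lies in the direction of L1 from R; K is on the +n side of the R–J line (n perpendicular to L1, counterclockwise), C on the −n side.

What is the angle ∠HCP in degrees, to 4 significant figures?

13.66°

The slot axis is L1's direction at -58.2°, so u = (cos -58.2°, sin -58.2°) = (0.5270, -0.8499) and n = (−sin -58.2°, cos -58.2°) = (0.8499, 0.5270). R is at the origin and J lies 46.9 along u from R, so J = 46.9·u = (24.71, -39.86). Tangency of A1 to both parallel lines with radius 5.7 puts K and C at R ± 5.7·n: K = (4.844, 3.004), C = (-4.844, -3.004). Equal radii place H and P the same way about J: H = J + 5.7·n = (29.56, -36.86), P = J − 5.7·n = (19.87, -42.86). Then cos ∠HCP = CH·CP / (|CH||CP|), giving 13.66°.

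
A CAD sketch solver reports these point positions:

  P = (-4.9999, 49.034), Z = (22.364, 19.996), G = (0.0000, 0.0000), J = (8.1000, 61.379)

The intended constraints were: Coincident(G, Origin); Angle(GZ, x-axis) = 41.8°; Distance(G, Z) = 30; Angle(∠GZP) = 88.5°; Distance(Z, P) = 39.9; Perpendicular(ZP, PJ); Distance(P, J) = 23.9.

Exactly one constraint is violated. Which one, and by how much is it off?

Distance(P, J) = 23.9 — off by 5.90.

G = (0.00, 0.00) ✓; GZ at 41.80° ✓; |GZ| = 30.00 ✓; ∠GZP = 88.50° ✓; |ZP| = 39.90 ✓; ∠(ZP, PJ) = 90.00° ✓; |PJ| = 18.00 ✗.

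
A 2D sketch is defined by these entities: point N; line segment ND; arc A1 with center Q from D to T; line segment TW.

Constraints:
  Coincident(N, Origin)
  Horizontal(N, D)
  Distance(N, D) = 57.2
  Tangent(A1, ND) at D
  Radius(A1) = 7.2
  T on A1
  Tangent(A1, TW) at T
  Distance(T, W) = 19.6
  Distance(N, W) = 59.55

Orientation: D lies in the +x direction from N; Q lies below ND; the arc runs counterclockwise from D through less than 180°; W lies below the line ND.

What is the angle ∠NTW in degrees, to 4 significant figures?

107.2°

N is at the origin; ND is horizontal with |ND| = 57.2 and D on the +x side, so D = (57.20, 0.000). A1 meets ND tangentially, so QD is at right angles to ND, so Q = D + (0, -7.2) = (57.20, -7.200). Since QT ⟂ TW (tangency), |QW| = √(7.2² + 19.6²) = 20.88 regardless of where T sits on A1. So W lies on both circle(N, 59.55) and circle(Q, 20.88); the below-ND intersection is W = (52.77, -27.60). T is the foot of the tangent from W: T = (50.07, -8.191).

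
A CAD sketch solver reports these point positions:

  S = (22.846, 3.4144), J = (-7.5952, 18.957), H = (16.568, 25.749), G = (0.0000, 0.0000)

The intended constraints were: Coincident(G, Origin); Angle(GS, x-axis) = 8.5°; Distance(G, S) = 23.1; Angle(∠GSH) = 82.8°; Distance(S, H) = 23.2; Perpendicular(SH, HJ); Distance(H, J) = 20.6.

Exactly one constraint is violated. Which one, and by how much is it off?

Distance(H, J) = 20.6 — off by 4.50.

G = (0.00, 0.00) ✓; GS at 8.500° ✓; |GS| = 23.10 ✓; ∠GSH = 82.80° ✓; |SH| = 23.20 ✓; ∠(SH, HJ) = 90.00° ✓; |HJ| = 25.10 ✗.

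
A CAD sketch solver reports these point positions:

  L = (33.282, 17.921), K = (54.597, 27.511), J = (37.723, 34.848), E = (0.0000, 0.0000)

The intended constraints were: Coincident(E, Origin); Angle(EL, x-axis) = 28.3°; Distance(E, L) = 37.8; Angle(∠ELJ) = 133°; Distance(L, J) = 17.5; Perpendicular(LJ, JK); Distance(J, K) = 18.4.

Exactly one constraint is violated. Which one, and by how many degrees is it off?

Perpendicular(LJ, JK) — off by 8.80°.

E = (0.00, 0.00) ✓; EL at 28.30° ✓; |EL| = 37.80 ✓; ∠ELJ = 133.0° ✓; |LJ| = 17.50 ✓; ∠(LJ, JK) = 98.80° ✗; |JK| = 18.40 ✓.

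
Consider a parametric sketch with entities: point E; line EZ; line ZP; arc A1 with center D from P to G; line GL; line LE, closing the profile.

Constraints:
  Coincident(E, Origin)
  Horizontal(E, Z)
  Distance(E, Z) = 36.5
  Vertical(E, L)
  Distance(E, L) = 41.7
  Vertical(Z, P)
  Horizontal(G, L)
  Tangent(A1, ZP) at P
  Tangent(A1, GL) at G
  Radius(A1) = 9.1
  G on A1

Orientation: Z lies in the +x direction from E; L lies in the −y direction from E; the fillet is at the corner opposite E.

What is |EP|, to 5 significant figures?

48.939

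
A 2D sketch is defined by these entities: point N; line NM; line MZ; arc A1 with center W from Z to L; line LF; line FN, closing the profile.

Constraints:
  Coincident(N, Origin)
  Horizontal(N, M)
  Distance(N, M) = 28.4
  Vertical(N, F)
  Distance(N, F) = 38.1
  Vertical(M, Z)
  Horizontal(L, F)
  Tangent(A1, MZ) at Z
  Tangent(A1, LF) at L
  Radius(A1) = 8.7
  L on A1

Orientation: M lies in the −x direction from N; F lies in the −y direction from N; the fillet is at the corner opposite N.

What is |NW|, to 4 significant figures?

35.39

N is at the origin; NM is horizontal with |NM| = 28.4 and M on the −x side, so M = (-28.40, 0.000). N and F share the same x with |NF| = 38.1 and F on the −y side, so F = (0.000, -38.10). The virtual corner opposite N is at (-28.40, -38.10). The tangent condition forces WZ to be normal to MZ and the tangent condition forces WL to be normal to LF, with radius 8.7, so the center W sits 8.7 in from both sides at W = (-19.70, -29.40). Then |NW| = |W − N| = 35.39.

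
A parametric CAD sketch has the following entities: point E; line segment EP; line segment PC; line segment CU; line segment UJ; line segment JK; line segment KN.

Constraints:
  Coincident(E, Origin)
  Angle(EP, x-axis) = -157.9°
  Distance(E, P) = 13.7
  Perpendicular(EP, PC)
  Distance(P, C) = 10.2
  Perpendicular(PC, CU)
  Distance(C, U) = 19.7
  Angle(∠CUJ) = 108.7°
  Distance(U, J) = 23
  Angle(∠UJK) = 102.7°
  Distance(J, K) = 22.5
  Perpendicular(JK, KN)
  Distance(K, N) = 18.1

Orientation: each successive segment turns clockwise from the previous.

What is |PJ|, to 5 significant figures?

29.449

E is at the origin; EP runs at -157.9° with length 13.7, so P = (-12.693, -5.1543). EP is perpendicular to PC, so PC runs at 112.10°; with |PC| = 10.2, C = (-16.531, 4.2963). PC ⟂ CU, so CU runs at 22.100°; with |CU| = 19.7, U = (1.7217, 11.708). ∠CUJ = 108.7° gives UJ at -49.200° from the x-axis; with |UJ| = 23.0, J = (16.750, -5.7029). Then |PJ| = |J − P| = 29.449.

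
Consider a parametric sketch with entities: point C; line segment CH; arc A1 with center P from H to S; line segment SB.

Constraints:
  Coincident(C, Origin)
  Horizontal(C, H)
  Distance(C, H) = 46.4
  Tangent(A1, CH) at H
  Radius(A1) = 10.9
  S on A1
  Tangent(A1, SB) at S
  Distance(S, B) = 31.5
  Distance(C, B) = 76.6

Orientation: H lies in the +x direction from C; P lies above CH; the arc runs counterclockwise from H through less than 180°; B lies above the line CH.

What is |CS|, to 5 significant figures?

57.169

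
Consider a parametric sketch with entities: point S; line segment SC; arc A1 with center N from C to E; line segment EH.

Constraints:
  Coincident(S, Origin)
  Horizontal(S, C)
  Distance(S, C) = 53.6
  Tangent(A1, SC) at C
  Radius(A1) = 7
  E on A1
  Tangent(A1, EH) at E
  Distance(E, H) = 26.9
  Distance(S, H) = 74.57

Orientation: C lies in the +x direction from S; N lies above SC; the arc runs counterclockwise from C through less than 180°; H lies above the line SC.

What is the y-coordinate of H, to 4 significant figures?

30.84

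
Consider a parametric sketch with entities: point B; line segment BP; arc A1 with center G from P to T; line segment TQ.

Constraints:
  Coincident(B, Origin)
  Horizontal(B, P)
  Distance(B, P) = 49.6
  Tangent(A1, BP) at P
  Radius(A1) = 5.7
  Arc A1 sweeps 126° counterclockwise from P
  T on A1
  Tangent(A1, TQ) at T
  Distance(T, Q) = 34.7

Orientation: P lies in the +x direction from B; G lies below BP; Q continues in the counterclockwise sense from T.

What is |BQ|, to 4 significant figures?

75.19

B is at the origin; B and P share the same y with |BP| = 49.6 and P on the +x side, so P = (49.60, 0.000). A1 meets BP tangentially, so GP is at right angles to BP, so G = P + (0, -5.7) = (49.60, -5.700). On A1, P sits at bearing 90° from G; a 126° counterclockwise sweep puts T at bearing 216°, so T = G + 5.7·(cos 216°, sin 216°) = (44.99, -9.050). A1 meets TQ tangentially, so GT is at right angles to TQ, so TQ runs along (−sin 216°, cos 216°); with |TQ| = 34.7, Q = (65.38, -37.12). Then |BQ| = |Q − B| = 75.19.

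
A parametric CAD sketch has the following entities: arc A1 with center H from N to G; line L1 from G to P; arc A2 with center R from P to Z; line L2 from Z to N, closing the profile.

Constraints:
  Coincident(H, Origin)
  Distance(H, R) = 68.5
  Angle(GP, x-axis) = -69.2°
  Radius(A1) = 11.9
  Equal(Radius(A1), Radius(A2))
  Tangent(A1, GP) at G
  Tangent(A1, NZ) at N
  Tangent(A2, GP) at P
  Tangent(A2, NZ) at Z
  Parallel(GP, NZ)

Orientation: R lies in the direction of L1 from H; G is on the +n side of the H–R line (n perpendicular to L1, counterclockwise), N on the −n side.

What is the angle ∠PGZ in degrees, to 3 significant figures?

19.2°

The slot axis is L1's direction at -69.2°, so u = (cos -69.2°, sin -69.2°) = (0.355, -0.935) and n = (−sin -69.2°, cos -69.2°) = (0.935, 0.355). H is at the origin and R lies 68.5 along u from H, so R = 68.5·u = (24.3, -64.0). Tangency of A1 to both parallel lines with radius 11.9 puts G and N at H ± 11.9·n: G = (11.1, 4.23), N = (-11.1, -4.23). Equal radii place P and Z the same way about R: P = R + 11.9·n = (35.4, -59.8), Z = R − 11.9·n = (13.2, -68.3). Then cos ∠PGZ = GP·GZ / (|GP||GZ|), giving 19.2°.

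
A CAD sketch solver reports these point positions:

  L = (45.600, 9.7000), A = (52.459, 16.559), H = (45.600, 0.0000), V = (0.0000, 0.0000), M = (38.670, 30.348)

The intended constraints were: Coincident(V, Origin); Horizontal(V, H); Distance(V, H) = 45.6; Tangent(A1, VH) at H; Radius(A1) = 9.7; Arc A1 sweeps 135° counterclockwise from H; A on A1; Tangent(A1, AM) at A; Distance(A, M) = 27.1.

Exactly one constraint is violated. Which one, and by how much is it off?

Distance(A, M) = 27.1 — off by 7.60.

V = (0.00, 0.00) ✓; V.y = 0.00, H.y = 0.00 ✓; |VH| = 45.60 ✓; ∠(LH, HV) = 90.00° ✓; |LH| = 9.700 ✓; bearing(L→A) − bearing(L→H) = 135.0° ✓; |LA| = 9.700 ✓; ∠(LA, AM) = 90.00° ✓; |AM| = 19.50 ✗.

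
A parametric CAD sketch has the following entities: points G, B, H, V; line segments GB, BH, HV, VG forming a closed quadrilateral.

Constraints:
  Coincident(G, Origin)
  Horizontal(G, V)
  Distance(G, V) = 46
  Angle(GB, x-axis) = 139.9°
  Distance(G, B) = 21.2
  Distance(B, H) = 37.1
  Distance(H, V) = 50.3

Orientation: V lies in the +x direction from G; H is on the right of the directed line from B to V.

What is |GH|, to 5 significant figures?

19.825

Checks: G.y = 0.00, V.y = 0.00 ✓; |BH| = 37.10 ✓; |HV| = 50.30 ✓.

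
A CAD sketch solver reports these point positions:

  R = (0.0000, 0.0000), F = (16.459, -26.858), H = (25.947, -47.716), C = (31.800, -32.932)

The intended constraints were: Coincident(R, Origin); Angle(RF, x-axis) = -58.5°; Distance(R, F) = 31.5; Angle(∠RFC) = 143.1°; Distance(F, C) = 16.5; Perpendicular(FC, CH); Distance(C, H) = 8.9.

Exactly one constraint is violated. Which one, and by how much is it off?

Distance(C, H) = 8.9 — off by 7.00.

R = (0.00, 0.00) ✓; RF at -58.50° ✓; |RF| = 31.50 ✓; ∠RFC = 143.1° ✓; |FC| = 16.50 ✓; ∠(FC, CH) = 90.00° ✓; |CH| = 15.90 ✗.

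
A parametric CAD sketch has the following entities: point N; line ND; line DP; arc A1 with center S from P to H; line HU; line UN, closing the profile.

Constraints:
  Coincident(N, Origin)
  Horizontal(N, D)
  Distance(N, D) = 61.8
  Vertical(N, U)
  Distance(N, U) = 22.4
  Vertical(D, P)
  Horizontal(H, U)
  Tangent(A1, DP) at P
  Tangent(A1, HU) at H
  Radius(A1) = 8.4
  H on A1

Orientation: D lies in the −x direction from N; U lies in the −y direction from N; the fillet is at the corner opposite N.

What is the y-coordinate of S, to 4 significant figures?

-14.00

N and U share the same x with |NU| = 22.4 and U on the −y side, so U = (0.000, -22.40). The virtual corner opposite N is at (-61.80, -22.40). Since A1 is tangent to DP there, SP ⟂ DP and A1 meets HU tangentially, so SH is at right angles to HU, with radius 8.4, so the center S sits 8.4 in from both sides at S = (-53.40, -14.00). So S.y = -14.00.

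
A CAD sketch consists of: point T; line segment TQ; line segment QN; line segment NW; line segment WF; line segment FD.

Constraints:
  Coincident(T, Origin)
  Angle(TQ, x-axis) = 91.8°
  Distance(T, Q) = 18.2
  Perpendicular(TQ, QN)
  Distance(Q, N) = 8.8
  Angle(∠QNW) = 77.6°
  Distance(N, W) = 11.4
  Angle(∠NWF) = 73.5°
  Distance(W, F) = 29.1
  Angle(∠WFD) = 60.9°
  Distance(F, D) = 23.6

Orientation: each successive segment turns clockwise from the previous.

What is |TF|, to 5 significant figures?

28.499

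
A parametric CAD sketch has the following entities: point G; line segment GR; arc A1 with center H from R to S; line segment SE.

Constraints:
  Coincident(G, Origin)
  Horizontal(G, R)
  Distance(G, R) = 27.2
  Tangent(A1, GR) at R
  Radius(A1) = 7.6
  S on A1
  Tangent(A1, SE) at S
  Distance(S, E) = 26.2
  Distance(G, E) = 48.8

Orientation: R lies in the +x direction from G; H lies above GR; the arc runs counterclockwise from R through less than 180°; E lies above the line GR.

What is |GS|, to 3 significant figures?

35.6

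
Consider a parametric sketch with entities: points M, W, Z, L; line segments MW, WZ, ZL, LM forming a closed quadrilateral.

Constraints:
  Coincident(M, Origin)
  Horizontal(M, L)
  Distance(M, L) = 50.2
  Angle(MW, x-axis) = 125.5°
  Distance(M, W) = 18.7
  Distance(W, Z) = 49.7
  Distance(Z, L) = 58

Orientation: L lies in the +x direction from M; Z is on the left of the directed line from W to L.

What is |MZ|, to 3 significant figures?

56.4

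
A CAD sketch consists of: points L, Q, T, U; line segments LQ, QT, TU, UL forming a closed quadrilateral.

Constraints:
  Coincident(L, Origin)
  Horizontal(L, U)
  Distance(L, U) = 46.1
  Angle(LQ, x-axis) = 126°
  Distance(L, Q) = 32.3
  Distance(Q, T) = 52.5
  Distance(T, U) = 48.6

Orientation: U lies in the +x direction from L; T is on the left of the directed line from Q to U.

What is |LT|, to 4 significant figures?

54.55

L is at the origin; L and U share the same y with |LU| = 46.1 and U in +x, so U = (46.1, 0). LQ runs at 126.0° with |LQ| = 32.3, so Q = (-18.99, 26.13). T is determined by |QT| = 52.5 and |TU| = 48.6 together: it lies at the intersection of circle(Q, 52.5) and circle(U, 48.6). With |QU| = 70.14, the foot of the radical line on QU is 37.88 from Q and the perpendicular offset is √(52.5² − 37.88²) = 36.35. Taking the left-of-QU solution: T = (29.71, 45.75).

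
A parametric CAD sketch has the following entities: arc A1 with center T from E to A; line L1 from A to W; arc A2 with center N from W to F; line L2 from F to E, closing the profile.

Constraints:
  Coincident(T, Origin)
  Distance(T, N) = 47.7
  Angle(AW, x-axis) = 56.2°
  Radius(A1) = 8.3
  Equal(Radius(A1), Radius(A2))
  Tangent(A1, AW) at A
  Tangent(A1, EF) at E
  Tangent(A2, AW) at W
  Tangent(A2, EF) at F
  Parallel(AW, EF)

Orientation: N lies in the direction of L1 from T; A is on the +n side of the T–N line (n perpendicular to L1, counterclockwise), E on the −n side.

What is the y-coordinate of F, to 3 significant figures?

35.0

The slot axis is L1's direction at 56.2°, so u = (cos 56.2°, sin 56.2°) = (0.556, 0.831) and n = (−sin 56.2°, cos 56.2°) = (-0.831, 0.556). T is at the origin and N lies 47.7 along u from T, so N = 47.7·u = (26.5, 39.6). Tangency of A1 to both parallel lines with radius 8.3 puts A and E at T ± 8.3·n: A = (-6.90, 4.62), E = (6.90, -4.62). Equal radii place W and F the same way about N: W = N + 8.3·n = (19.6, 44.3), F = N − 8.3·n = (33.4, 35.0). So F.y = 35.0.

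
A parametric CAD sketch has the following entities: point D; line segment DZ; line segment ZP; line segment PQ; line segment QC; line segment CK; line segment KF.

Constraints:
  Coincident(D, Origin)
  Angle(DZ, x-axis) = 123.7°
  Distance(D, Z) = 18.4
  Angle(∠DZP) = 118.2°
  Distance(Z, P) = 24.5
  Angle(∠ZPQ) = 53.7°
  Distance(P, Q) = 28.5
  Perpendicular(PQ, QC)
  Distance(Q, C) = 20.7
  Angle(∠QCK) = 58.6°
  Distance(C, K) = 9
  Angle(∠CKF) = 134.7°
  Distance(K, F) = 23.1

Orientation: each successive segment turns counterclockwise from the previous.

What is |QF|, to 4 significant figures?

14.52

D is at the origin; DZ runs at 123.7° with length 18.4, so Z = (-10.21, 15.31). ∠DZP = 118.2° gives ZP at -174.5° from the x-axis; with |ZP| = 24.5, P = (-34.60, 12.96). ∠ZPQ = 53.7° gives PQ at -48.20° from the x-axis; with |PQ| = 28.5, Q = (-15.60, -8.286). PQ is perpendicular to QC, so QC runs at 41.80°; with |QC| = 20.7, C = (-0.1688, 5.511). ∠QCK = 58.6° gives CK at 163.2° from the x-axis; with |CK| = 9.0, K = (-8.785, 8.112). ∠CKF = 134.7° gives KF at -151.5° from the x-axis; with |KF| = 23.1, F = (-29.09, -2.910). Then |QF| = |F − Q| = 14.52.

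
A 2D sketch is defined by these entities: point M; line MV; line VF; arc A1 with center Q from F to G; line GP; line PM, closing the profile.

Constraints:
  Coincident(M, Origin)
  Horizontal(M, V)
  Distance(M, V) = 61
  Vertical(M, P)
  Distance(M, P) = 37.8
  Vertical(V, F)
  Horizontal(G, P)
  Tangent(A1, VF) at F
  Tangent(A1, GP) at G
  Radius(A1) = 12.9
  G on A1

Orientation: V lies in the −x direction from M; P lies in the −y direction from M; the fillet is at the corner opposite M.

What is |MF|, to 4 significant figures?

65.89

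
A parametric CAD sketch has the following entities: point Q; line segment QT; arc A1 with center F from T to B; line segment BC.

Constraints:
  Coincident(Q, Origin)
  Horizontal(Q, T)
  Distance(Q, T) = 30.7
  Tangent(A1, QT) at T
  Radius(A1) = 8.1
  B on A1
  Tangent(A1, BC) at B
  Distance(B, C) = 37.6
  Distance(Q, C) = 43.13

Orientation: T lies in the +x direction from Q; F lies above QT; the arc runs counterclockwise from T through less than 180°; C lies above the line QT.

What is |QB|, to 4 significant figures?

39.14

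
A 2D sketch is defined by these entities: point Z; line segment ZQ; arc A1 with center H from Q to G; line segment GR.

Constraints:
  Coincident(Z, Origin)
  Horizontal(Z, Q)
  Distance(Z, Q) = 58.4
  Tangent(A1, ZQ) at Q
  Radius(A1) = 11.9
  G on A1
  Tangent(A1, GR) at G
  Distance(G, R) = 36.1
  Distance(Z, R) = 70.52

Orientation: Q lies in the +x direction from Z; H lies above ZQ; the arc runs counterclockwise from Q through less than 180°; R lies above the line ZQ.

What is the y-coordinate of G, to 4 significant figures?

17.86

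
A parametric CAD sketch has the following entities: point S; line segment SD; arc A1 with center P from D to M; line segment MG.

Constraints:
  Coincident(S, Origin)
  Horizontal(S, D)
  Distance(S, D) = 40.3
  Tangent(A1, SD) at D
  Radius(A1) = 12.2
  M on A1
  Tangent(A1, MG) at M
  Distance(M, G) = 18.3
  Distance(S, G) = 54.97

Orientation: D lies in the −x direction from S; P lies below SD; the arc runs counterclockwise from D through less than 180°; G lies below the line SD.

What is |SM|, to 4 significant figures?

54.18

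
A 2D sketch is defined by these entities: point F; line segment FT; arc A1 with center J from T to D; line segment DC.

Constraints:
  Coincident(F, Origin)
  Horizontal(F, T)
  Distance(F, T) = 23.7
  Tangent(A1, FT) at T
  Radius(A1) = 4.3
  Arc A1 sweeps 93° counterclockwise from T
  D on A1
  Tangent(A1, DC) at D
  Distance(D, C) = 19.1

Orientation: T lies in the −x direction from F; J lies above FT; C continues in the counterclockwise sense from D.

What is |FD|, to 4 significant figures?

19.93

The tangent condition forces JT to be normal to FT, so J = T + (0, 4.3) = (-23.70, 4.300). On A1, T sits at bearing -90° from J; a 93° counterclockwise sweep puts D at bearing 3°, so D = J + 4.3·(cos 3°, sin 3°) = (-19.41, 4.525). Then |FD| = |D − F| = 19.93.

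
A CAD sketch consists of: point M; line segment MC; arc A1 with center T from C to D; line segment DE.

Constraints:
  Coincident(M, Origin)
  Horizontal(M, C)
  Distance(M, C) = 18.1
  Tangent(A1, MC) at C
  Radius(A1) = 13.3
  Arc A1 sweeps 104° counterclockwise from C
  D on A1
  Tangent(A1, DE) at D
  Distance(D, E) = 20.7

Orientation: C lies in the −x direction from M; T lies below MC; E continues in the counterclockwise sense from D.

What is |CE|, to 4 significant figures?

37.44

M is at the origin; M and C share the same y with |MC| = 18.1 and C on the −x side, so C = (-18.10, 0.000). Tangency of A1 to MC means the radius TC is perpendicular to MC, so T = C + (0, -13.3) = (-18.10, -13.30). On A1, C sits at bearing 90° from T; a 104° counterclockwise sweep puts D at bearing 194°, so D = T + 13.3·(cos 194°, sin 194°) = (-31.00, -16.52). Since A1 is tangent to DE there, TD ⟂ DE, so DE runs along (−sin 194°, cos 194°); with |DE| = 20.7, E = (-26.00, -36.60). Then |CE| = |E − C| = 37.44.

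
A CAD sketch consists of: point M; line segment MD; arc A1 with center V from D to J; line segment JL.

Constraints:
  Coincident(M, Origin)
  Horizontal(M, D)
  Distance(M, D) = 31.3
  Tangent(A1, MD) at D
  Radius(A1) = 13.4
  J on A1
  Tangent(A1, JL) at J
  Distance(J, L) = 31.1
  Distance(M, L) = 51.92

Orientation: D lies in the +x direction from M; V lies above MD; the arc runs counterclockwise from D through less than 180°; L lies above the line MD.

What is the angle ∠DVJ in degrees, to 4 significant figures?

126.8°

M is at the origin; M and D share the same y with |MD| = 31.3 and D on the +x side, so D = (31.30, 0.000). Since A1 is tangent to MD there, VD ⟂ MD, so V = D + (0, 13.4) = (31.30, 13.40). Since VJ ⟂ JL (tangency), |VL| = √(13.4² + 31.1²) = 33.86 regardless of where J sits on A1. So L lies on both circle(M, 51.92) and circle(V, 33.86); the above-MD intersection is L = (23.42, 46.34). J is the foot of the tangent from L: J = (42.04, 21.42).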